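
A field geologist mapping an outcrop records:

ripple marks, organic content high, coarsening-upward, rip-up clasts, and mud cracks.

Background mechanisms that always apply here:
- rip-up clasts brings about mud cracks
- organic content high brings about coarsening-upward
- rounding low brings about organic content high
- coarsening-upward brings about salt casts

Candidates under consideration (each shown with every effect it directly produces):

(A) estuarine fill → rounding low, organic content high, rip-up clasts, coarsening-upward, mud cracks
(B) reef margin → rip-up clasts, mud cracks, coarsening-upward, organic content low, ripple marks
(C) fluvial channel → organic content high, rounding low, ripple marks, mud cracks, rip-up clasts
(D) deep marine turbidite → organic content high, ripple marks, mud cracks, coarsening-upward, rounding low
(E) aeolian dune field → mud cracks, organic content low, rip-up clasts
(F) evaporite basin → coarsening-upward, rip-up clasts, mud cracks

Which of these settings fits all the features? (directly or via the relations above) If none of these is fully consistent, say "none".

C

Per-candidate check:
(A) estuarine fill — does not account for ripple marks
(B) reef margin — fails on organic content high (predicts organic content low, not organic content high)
(C) fluvial channel — accounts for every observation (coarsening-upward via organic content high → coarsening-upward)
(D) deep marine turbidite — ripple marks ✓; organic content high ✓; coarsening-upward ✓; rip-up clasts ✗; mud cracks ✓
(E) aeolian dune field — ripple marks ✗; organic content high ✗; coarsening-upward ✗; rip-up clasts ✓; mud cracks ✓
(F) evaporite basin — does not account for ripple marks, organic content high
(C) is the only candidate with no mismatches.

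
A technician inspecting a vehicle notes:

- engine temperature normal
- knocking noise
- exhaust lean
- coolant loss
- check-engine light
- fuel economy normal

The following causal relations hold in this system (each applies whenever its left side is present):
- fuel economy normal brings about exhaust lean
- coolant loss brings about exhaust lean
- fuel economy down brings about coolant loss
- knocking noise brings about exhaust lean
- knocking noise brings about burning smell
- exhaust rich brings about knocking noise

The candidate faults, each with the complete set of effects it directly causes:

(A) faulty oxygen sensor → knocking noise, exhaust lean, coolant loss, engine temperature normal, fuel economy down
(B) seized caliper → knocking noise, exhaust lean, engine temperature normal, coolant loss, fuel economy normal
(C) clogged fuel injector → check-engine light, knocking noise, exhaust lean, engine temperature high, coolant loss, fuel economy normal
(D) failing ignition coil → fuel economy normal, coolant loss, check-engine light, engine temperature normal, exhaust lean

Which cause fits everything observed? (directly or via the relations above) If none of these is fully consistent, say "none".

Checking each candidate against the observations:
(A) faulty oxygen sensor — engine temperature normal yes; knocking noise yes; exhaust lean yes; coolant loss yes; check-engine light NO; fuel economy normal NO
(B) seized caliper — engine temperature normal yes; knocking noise yes; exhaust lean yes; coolant loss yes; check-engine light NO; fuel economy normal yes
(C) clogged fuel injector — engine temperature normal NO; knocking noise yes; exhaust lean yes; coolant loss yes; check-engine light yes; fuel economy normal yes
(D) failing ignition coil — does not account for knocking noise
Every candidate fails on at least one observation.

none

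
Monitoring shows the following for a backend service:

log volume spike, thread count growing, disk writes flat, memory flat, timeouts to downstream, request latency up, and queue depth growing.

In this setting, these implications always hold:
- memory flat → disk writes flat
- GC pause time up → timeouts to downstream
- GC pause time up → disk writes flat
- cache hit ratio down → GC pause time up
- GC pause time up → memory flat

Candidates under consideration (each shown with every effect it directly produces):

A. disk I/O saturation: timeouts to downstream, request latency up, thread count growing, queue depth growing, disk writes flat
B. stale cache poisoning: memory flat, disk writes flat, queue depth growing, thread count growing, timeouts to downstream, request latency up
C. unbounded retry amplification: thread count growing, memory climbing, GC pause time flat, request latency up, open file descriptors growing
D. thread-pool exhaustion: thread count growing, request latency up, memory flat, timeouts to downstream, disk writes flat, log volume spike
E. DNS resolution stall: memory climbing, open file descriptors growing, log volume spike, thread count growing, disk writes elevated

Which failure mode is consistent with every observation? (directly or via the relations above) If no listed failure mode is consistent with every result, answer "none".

Per-candidate check:
(A) disk I/O saturation — does not account for log volume spike, memory flat
(B) stale cache poisoning — log volume spike miss; thread count growing match; disk writes flat match; memory flat match; timeouts to downstream match; request latency up match; queue depth growing match
(C) unbounded retry amplification — fails on log volume spike, disk writes flat, memory flat, timeouts to downstream, queue depth growing (predicts memory climbing, not memory flat)
(D) thread-pool exhaustion — does not account for queue depth growing
(E) DNS resolution stall — log volume spike match; thread count growing match; disk writes flat miss; memory flat miss; timeouts to downstream miss; request latency up miss; queue depth growing miss
Every candidate fails on at least one observation.

none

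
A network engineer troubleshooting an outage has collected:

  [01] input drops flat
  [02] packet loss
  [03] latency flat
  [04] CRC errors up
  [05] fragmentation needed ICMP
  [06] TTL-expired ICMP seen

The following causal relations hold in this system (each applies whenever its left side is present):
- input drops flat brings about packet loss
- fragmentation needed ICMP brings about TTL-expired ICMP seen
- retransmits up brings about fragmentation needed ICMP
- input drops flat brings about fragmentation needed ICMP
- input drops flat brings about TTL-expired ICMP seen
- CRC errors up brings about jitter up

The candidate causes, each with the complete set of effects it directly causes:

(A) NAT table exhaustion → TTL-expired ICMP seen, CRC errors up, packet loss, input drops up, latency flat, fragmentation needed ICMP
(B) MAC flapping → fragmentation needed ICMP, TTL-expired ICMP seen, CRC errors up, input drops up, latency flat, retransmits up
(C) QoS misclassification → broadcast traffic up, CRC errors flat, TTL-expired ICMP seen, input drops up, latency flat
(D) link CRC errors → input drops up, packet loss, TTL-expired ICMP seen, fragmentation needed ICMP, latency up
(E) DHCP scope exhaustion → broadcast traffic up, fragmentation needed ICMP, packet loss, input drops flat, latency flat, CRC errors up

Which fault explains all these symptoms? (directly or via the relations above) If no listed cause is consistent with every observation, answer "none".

E

Per-candidate check:
(A) NAT table exhaustion — input drops flat ✗; packet loss ✓; latency flat ✓; CRC errors up ✓; fragmentation needed ICMP ✓; TTL-expired ICMP seen ✓
(B) MAC flapping — fails on input drops flat, packet loss (predicts input drops up, not input drops flat)
(C) QoS misclassification — fails on input drops flat, packet loss, CRC errors up, fragmentation needed ICMP (predicts input drops up, not input drops flat; predicts CRC errors flat, not CRC errors up)
(D) link CRC errors — fails on input drops flat, latency flat, CRC errors up (predicts input drops up, not input drops flat; predicts latency up, not latency flat)
(E) DHCP scope exhaustion — input drops flat ✓; packet loss ✓; latency flat ✓; CRC errors up ✓; fragmentation needed ICMP ✓; TTL-expired ICMP seen ✓ (via fragmentation needed ICMP → TTL-expired ICMP seen)
Only (E) is consistent with every observation.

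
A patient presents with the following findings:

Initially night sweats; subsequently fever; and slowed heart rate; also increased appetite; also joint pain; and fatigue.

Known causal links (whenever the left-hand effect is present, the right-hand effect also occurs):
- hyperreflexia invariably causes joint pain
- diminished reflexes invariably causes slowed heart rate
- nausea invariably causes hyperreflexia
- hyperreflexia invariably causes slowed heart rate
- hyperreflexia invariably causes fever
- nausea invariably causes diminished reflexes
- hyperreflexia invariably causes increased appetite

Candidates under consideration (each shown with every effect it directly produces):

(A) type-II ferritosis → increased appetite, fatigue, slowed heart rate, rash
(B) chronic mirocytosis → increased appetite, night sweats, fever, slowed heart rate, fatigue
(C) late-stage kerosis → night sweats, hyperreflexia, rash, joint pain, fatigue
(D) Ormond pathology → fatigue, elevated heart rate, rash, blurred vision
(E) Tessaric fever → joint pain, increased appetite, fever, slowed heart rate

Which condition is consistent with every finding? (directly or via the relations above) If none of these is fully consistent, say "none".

C

For each candidate, compare predicted effects to what was observed:
(A) type-II ferritosis — does not account for night sweats, fever, joint pain
(B) chronic mirocytosis — does not account for joint pain
(C) late-stage kerosis — accounts for every observation (fever through hyperreflexia → fever)
(D) Ormond pathology — fails on night sweats, fever, slowed heart rate, increased appetite, joint pain (predicts elevated heart rate, not slowed heart rate)
(E) Tessaric fever — night sweats miss; fever match; slowed heart rate match; increased appetite match; joint pain match; fatigue miss
(C) alone accounts for all the evidence.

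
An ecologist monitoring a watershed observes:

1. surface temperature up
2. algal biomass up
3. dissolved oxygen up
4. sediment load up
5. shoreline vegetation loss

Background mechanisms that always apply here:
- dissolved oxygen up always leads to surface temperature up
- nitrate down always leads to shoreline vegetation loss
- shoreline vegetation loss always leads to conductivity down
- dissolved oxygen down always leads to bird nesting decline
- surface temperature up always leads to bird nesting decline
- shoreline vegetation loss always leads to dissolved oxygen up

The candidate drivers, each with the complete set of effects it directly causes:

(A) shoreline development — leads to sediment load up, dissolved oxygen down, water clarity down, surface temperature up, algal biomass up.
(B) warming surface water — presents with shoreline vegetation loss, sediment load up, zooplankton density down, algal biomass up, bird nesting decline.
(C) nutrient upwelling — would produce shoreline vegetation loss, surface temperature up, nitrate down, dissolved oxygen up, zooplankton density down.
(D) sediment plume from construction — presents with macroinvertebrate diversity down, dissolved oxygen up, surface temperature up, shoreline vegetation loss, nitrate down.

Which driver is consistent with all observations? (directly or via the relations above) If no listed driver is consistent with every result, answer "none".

B

Per-candidate check:
(A) shoreline development — fails on dissolved oxygen up, shoreline vegetation loss (predicts dissolved oxygen down, not dissolved oxygen up)
(B) warming surface water — surface temperature up + (by shoreline vegetation loss → dissolved oxygen up → surface temperature up); algal biomass up +; dissolved oxygen up + (by shoreline vegetation loss → dissolved oxygen up); sediment load up +; shoreline vegetation loss +
(C) nutrient upwelling — surface temperature up +; algal biomass up -; dissolved oxygen up +; sediment load up -; shoreline vegetation loss +
(D) sediment plume from construction — surface temperature up +; algal biomass up -; dissolved oxygen up +; sediment load up -; shoreline vegetation loss +
(B) is the only candidate with no mismatches.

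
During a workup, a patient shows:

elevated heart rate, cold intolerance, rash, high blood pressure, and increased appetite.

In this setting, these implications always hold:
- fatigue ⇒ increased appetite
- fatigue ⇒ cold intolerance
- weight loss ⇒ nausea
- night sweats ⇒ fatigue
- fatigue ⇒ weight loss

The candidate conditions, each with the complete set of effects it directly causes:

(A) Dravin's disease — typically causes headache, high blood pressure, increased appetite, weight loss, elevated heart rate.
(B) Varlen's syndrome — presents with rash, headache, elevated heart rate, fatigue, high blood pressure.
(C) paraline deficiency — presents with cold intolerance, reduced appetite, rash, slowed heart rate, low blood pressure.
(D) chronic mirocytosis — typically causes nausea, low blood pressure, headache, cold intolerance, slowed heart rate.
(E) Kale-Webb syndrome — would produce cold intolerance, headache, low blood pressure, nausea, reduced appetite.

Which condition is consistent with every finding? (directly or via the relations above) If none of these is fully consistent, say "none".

Testing each hypothesis:
(A) Dravin's disease — does not account for cold intolerance, rash
(B) Varlen's syndrome — elevated heart rate match; cold intolerance match (via fatigue → cold intolerance); rash match; high blood pressure match; increased appetite match (via fatigue → increased appetite)
(C) paraline deficiency — fails on elevated heart rate, high blood pressure, increased appetite (predicts slowed heart rate, not elevated heart rate; predicts low blood pressure, not high blood pressure; predicts reduced appetite, not increased appetite)
(D) chronic mirocytosis — elevated heart rate miss; cold intolerance match; rash miss; high blood pressure miss; increased appetite miss
(E) Kale-Webb syndrome — elevated heart rate miss; cold intolerance match; rash miss; high blood pressure miss; increased appetite miss
(B) alone accounts for all the evidence.

B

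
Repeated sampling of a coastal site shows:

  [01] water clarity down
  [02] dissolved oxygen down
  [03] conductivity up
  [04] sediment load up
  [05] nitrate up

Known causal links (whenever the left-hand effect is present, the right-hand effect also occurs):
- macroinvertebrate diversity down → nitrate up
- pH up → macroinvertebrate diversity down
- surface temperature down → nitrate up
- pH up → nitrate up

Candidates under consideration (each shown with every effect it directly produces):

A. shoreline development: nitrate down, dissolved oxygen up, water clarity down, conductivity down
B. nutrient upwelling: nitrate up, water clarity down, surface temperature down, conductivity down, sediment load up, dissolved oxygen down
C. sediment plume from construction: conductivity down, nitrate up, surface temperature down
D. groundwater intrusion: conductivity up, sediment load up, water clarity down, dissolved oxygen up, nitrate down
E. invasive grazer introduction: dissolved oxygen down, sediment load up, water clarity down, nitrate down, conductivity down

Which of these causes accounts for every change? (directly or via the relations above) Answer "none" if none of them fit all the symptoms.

none

Per-candidate check:
(A) shoreline development — fails on dissolved oxygen down, conductivity up, sediment load up, nitrate up (predicts dissolved oxygen up, not dissolved oxygen down; predicts conductivity down, not conductivity up; predicts nitrate down, not nitrate up)
(B) nutrient upwelling — water clarity down +; dissolved oxygen down +; conductivity up -; sediment load up +; nitrate up +
(C) sediment plume from construction — water clarity down -; dissolved oxygen down -; conductivity up -; sediment load up -; nitrate up +
(D) groundwater intrusion — fails on dissolved oxygen down, nitrate up (predicts dissolved oxygen up, not dissolved oxygen down; predicts nitrate down, not nitrate up)
(E) invasive grazer introduction — water clarity down +; dissolved oxygen down +; conductivity up -; sediment load up +; nitrate up -
No candidate is consistent with all observations.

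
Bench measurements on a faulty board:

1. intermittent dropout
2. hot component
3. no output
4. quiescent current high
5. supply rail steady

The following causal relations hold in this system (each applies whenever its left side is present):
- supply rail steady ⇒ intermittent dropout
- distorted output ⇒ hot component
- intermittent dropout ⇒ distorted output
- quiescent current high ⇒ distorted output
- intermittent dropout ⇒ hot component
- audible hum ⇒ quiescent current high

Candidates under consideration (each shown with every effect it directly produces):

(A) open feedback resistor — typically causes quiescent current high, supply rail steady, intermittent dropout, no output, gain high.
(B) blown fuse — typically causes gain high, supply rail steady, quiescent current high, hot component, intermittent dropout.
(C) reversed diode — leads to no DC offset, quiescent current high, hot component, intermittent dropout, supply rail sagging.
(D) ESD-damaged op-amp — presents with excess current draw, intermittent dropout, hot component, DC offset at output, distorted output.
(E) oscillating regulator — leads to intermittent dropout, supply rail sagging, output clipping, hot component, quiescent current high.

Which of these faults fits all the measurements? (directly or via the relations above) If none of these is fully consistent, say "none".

A

Checking each candidate against the observations:
(A) open feedback resistor — intermittent dropout ✓; hot component ✓ (via intermittent dropout → hot component); no output ✓; quiescent current high ✓; supply rail steady ✓
(B) blown fuse — intermittent dropout ✓; hot component ✓; no output ✗; quiescent current high ✓; supply rail steady ✓
(C) reversed diode — fails on no output, supply rail steady (predicts supply rail sagging, not supply rail steady)
(D) ESD-damaged op-amp — intermittent dropout ✓; hot component ✓; no output ✗; quiescent current high ✗; supply rail steady ✗
(E) oscillating regulator — intermittent dropout ✓; hot component ✓; no output ✗; quiescent current high ✓; supply rail steady ✗
(A) alone accounts for all the evidence.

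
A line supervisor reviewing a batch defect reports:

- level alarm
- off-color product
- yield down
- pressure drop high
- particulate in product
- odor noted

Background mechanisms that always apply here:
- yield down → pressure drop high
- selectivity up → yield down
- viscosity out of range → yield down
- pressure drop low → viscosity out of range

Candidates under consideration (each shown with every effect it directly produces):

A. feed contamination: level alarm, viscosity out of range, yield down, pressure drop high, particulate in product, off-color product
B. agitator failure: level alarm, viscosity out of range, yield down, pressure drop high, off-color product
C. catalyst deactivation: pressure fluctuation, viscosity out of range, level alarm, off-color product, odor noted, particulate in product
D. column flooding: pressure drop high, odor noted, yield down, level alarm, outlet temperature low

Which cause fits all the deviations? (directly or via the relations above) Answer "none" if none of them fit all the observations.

For each candidate, compare predicted effects to what was observed:
(A) feed contamination — does not account for odor noted
(B) agitator failure — level alarm +; off-color product +; yield down +; pressure drop high +; particulate in product -; odor noted -
(C) catalyst deactivation — accounts for every observation (yield down via viscosity out of range → yield down)
(D) column flooding — does not account for off-color product, particulate in product
(C) is the only candidate with no mismatches.

C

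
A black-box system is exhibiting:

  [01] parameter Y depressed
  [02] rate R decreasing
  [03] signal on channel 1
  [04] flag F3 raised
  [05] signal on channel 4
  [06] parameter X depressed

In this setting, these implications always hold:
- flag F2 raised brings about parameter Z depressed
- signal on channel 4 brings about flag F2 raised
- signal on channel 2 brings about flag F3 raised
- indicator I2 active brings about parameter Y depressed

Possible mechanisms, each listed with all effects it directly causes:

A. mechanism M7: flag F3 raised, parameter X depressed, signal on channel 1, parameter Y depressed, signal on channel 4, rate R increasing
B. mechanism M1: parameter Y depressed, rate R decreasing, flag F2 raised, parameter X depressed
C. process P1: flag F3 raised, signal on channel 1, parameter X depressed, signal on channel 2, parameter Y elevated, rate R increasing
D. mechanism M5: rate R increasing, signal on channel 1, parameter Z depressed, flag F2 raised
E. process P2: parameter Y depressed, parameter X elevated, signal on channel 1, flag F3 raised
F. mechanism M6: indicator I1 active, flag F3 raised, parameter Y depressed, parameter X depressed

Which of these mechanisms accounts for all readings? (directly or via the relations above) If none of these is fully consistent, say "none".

none

Testing each hypothesis:
(A) mechanism M7 — parameter Y depressed ✓; rate R decreasing ✗; signal on channel 1 ✓; flag F3 raised ✓; signal on channel 4 ✓; parameter X depressed ✓
(B) mechanism M1 — parameter Y depressed ✓; rate R decreasing ✓; signal on channel 1 ✗; flag F3 raised ✗; signal on channel 4 ✗; parameter X depressed ✓
(C) process P1 — fails on parameter Y depressed, rate R decreasing, signal on channel 4 (predicts parameter Y elevated, not parameter Y depressed; predicts rate R increasing, not rate R decreasing)
(D) mechanism M5 — parameter Y depressed ✗; rate R decreasing ✗; signal on channel 1 ✓; flag F3 raised ✗; signal on channel 4 ✗; parameter X depressed ✗
(E) process P2 — fails on rate R decreasing, signal on channel 4, parameter X depressed (predicts parameter X elevated, not parameter X depressed)
(F) mechanism M6 — parameter Y depressed ✓; rate R decreasing ✗; signal on channel 1 ✗; flag F3 raised ✓; signal on channel 4 ✗; parameter X depressed ✓
None of the listed candidates fits everything.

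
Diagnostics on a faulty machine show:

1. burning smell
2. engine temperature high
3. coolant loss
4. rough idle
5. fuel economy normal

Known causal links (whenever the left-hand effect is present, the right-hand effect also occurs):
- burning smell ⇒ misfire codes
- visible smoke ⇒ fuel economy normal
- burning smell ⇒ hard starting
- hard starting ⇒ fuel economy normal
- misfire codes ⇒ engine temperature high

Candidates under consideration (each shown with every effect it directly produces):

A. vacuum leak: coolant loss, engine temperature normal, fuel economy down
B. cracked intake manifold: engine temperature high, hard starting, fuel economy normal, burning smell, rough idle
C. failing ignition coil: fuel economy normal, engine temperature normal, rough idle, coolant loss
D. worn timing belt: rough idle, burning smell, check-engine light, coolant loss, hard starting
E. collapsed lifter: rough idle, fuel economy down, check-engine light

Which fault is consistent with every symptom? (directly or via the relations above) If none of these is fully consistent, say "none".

Per-candidate check:
(A) vacuum leak — burning smell NO; engine temperature high NO; coolant loss yes; rough idle NO; fuel economy normal NO
(B) cracked intake manifold — does not account for coolant loss
(C) failing ignition coil — fails on burning smell, engine temperature high (predicts engine temperature normal, not engine temperature high)
(D) worn timing belt — burning smell yes; engine temperature high yes (through burning smell → misfire codes → engine temperature high); coolant loss yes; rough idle yes; fuel economy normal yes (through hard starting → fuel economy normal)
(E) collapsed lifter — burning smell NO; engine temperature high NO; coolant loss NO; rough idle yes; fuel economy normal NO
Only (D) is consistent with every observation.

D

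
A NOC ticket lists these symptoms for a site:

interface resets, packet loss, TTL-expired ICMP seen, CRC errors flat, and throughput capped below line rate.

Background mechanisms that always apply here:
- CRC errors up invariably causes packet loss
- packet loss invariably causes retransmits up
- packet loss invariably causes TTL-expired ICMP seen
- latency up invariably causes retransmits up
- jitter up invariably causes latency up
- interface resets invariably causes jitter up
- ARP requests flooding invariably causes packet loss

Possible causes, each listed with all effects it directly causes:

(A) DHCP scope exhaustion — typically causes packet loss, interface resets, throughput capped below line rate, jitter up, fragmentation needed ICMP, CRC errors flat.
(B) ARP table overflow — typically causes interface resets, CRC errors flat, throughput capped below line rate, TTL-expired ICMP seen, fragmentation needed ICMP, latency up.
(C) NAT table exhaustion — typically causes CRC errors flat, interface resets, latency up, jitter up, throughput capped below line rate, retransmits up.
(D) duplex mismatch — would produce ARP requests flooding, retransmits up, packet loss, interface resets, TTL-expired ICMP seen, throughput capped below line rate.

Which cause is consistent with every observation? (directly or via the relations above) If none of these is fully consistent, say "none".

A

For each candidate, compare predicted effects to what was observed:
(A) DHCP scope exhaustion — accounts for every observation (TTL-expired ICMP seen through packet loss → TTL-expired ICMP seen)
(B) ARP table overflow — interface resets +; packet loss -; TTL-expired ICMP seen +; CRC errors flat +; throughput capped below line rate +
(C) NAT table exhaustion — interface resets +; packet loss -; TTL-expired ICMP seen -; CRC errors flat +; throughput capped below line rate +
(D) duplex mismatch — does not account for CRC errors flat
Only (A) is consistent with every observation.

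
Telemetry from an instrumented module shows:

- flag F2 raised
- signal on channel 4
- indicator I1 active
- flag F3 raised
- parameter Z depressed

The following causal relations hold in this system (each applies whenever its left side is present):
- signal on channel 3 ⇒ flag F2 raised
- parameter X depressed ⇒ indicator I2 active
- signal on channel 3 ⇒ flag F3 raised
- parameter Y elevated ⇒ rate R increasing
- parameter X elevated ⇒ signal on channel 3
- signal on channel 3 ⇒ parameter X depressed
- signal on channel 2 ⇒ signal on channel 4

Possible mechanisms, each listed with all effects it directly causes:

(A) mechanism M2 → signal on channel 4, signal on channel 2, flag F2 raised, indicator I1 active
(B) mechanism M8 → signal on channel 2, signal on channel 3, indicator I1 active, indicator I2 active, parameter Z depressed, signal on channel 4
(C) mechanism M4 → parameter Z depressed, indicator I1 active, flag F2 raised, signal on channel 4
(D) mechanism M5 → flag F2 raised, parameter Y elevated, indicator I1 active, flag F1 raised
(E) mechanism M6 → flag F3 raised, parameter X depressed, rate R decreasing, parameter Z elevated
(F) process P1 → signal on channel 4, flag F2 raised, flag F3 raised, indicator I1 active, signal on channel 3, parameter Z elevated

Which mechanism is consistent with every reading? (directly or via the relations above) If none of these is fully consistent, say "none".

Per-candidate check:
(A) mechanism M2 — flag F2 raised yes; signal on channel 4 yes; indicator I1 active yes; flag F3 raised NO; parameter Z depressed NO
(B) mechanism M8 — flag F2 raised yes (through signal on channel 3 → flag F2 raised); signal on channel 4 yes; indicator I1 active yes; flag F3 raised yes (through signal on channel 3 → flag F3 raised); parameter Z depressed yes
(C) mechanism M4 — flag F2 raised yes; signal on channel 4 yes; indicator I1 active yes; flag F3 raised NO; parameter Z depressed yes
(D) mechanism M5 — does not account for signal on channel 4, flag F3 raised, parameter Z depressed
(E) mechanism M6 — fails on flag F2 raised, signal on channel 4, indicator I1 active, parameter Z depressed (predicts parameter Z elevated, not parameter Z depressed)
(F) process P1 — flag F2 raised yes; signal on channel 4 yes; indicator I1 active yes; flag F3 raised yes; parameter Z depressed NO
Only (B) is consistent with every observation.

B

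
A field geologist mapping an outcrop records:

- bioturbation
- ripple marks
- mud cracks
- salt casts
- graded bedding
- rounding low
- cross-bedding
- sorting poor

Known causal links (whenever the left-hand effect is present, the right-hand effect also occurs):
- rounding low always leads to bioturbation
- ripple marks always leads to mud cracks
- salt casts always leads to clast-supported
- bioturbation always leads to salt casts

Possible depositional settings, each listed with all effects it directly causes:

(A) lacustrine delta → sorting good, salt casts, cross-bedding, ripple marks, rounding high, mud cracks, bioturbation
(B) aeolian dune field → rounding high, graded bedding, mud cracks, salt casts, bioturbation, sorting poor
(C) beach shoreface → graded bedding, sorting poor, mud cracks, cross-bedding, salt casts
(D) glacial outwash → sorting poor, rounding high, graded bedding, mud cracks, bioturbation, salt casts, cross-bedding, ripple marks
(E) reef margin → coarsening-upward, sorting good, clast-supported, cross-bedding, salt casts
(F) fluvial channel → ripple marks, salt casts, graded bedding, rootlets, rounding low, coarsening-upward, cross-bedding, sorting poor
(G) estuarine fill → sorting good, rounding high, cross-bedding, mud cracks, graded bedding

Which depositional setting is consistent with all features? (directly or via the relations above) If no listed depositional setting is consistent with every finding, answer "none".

Per-candidate check:
(A) lacustrine delta — fails on graded bedding, rounding low, sorting poor (predicts rounding high, not rounding low; predicts sorting good, not sorting poor)
(B) aeolian dune field — fails on ripple marks, rounding low, cross-bedding (predicts rounding high, not rounding low)
(C) beach shoreface — bioturbation ✗; ripple marks ✗; mud cracks ✓; salt casts ✓; graded bedding ✓; rounding low ✗; cross-bedding ✓; sorting poor ✓
(D) glacial outwash — fails on rounding low (predicts rounding high, not rounding low)
(E) reef margin — bioturbation ✗; ripple marks ✗; mud cracks ✗; salt casts ✓; graded bedding ✗; rounding low ✗; cross-bedding ✓; sorting poor ✗
(F) fluvial channel — bioturbation ✓ (through rounding low → bioturbation); ripple marks ✓; mud cracks ✓ (through ripple marks → mud cracks); salt casts ✓; graded bedding ✓; rounding low ✓; cross-bedding ✓; sorting poor ✓
(G) estuarine fill — bioturbation ✗; ripple marks ✗; mud cracks ✓; salt casts ✗; graded bedding ✓; rounding low ✗; cross-bedding ✓; sorting poor ✗
Only (F) is consistent with every observation.

F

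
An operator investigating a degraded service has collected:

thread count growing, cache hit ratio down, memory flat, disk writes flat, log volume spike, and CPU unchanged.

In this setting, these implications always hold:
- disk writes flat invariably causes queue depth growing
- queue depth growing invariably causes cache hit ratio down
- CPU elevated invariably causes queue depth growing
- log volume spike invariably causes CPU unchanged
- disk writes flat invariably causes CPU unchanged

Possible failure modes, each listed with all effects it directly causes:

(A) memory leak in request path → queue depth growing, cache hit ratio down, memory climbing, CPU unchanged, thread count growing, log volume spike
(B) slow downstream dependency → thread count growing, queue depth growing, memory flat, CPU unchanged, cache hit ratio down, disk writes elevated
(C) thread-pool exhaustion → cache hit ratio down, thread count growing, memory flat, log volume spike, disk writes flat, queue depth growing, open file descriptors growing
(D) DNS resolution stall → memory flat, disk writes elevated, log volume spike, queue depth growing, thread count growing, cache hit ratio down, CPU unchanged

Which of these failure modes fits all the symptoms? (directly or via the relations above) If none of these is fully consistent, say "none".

C

Checking each candidate against the observations:
(A) memory leak in request path — fails on memory flat, disk writes flat (predicts memory climbing, not memory flat)
(B) slow downstream dependency — thread count growing yes; cache hit ratio down yes; memory flat yes; disk writes flat NO; log volume spike NO; CPU unchanged yes
(C) thread-pool exhaustion — accounts for every observation (CPU unchanged through log volume spike → CPU unchanged)
(D) DNS resolution stall — thread count growing yes; cache hit ratio down yes; memory flat yes; disk writes flat NO; log volume spike yes; CPU unchanged yes
Only (C) is consistent with every observation.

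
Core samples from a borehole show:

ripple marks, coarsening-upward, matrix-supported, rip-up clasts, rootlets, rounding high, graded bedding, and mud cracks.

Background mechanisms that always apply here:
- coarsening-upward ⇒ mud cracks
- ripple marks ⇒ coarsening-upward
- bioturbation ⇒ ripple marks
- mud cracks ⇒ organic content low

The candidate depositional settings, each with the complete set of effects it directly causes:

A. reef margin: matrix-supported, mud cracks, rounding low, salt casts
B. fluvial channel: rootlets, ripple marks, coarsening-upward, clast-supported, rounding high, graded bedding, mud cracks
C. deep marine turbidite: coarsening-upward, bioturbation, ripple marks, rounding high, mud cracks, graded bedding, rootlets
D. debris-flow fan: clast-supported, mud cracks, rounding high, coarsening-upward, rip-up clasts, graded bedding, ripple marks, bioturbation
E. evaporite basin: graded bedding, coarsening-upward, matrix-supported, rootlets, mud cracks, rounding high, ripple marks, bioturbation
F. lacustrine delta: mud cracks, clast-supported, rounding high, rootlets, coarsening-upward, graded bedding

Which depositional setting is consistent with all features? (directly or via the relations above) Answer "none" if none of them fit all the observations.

For each candidate, compare predicted effects to what was observed:
(A) reef margin — ripple marks -; coarsening-upward -; matrix-supported +; rip-up clasts -; rootlets -; rounding high -; graded bedding -; mud cracks +
(B) fluvial channel — fails on matrix-supported, rip-up clasts (predicts clast-supported, not matrix-supported)
(C) deep marine turbidite — does not account for matrix-supported, rip-up clasts
(D) debris-flow fan — fails on matrix-supported, rootlets (predicts clast-supported, not matrix-supported)
(E) evaporite basin — does not account for rip-up clasts
(F) lacustrine delta — ripple marks -; coarsening-upward +; matrix-supported -; rip-up clasts -; rootlets +; rounding high +; graded bedding +; mud cracks +
Every candidate fails on at least one observation.

none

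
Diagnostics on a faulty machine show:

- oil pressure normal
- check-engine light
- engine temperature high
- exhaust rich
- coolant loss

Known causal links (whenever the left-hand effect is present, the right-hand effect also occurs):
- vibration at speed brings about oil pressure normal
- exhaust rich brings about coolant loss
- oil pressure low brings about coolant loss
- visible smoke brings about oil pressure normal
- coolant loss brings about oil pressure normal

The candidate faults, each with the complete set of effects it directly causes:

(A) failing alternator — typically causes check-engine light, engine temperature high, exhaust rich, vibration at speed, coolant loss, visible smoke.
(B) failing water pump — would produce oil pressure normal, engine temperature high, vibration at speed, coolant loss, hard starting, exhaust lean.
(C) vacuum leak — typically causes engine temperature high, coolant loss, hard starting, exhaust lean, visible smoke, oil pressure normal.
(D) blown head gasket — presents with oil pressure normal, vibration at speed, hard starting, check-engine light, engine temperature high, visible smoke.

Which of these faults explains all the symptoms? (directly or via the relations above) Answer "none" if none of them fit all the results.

A

Checking each candidate against the observations:
(A) failing alternator — oil pressure normal yes (via visible smoke → oil pressure normal); check-engine light yes; engine temperature high yes; exhaust rich yes; coolant loss yes
(B) failing water pump — oil pressure normal yes; check-engine light NO; engine temperature high yes; exhaust rich NO; coolant loss yes
(C) vacuum leak — oil pressure normal yes; check-engine light NO; engine temperature high yes; exhaust rich NO; coolant loss yes
(D) blown head gasket — does not account for exhaust rich, coolant loss
(A) alone accounts for all the evidence.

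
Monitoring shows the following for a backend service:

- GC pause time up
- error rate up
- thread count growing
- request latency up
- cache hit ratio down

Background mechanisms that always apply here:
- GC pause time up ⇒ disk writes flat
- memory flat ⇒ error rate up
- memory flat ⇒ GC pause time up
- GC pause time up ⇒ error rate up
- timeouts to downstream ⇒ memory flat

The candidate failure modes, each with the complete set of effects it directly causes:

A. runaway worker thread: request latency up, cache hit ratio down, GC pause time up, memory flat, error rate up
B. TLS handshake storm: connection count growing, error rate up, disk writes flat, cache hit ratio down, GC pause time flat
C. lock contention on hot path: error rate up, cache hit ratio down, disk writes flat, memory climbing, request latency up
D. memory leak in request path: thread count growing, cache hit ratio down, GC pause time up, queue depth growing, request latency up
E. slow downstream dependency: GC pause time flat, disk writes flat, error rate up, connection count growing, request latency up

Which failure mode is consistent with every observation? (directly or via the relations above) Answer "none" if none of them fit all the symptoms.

Testing each hypothesis:
(A) runaway worker thread — does not account for thread count growing
(B) TLS handshake storm — GC pause time up NO; error rate up yes; thread count growing NO; request latency up NO; cache hit ratio down yes
(C) lock contention on hot path — GC pause time up NO; error rate up yes; thread count growing NO; request latency up yes; cache hit ratio down yes
(D) memory leak in request path — accounts for every observation (error rate up by GC pause time up → error rate up)
(E) slow downstream dependency — GC pause time up NO; error rate up yes; thread count growing NO; request latency up yes; cache hit ratio down NO
(D) alone accounts for all the evidence.

D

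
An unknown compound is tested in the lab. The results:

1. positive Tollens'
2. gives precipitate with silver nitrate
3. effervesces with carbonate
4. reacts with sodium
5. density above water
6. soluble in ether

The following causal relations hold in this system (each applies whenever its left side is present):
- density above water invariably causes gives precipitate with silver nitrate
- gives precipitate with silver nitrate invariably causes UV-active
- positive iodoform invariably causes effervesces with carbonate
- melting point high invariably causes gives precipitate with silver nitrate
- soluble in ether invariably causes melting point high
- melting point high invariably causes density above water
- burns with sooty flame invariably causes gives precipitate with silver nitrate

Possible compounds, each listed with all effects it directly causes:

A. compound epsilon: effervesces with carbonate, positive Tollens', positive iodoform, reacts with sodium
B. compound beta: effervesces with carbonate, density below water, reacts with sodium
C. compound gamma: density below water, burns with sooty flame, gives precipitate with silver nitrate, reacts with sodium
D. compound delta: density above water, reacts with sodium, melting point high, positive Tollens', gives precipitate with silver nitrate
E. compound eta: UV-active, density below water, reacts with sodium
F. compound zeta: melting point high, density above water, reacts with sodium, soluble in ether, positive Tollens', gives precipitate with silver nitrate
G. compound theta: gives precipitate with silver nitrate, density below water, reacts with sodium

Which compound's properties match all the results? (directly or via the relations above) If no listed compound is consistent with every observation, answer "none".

none

Checking each candidate against the observations:
(A) compound epsilon — does not account for gives precipitate with silver nitrate, density above water, soluble in ether
(B) compound beta — positive Tollens' ✗; gives precipitate with silver nitrate ✗; effervesces with carbonate ✓; reacts with sodium ✓; density above water ✗; soluble in ether ✗
(C) compound gamma — fails on positive Tollens', effervesces with carbonate, density above water, soluble in ether (predicts density below water, not density above water)
(D) compound delta — does not account for effervesces with carbonate, soluble in ether
(E) compound eta — fails on positive Tollens', gives precipitate with silver nitrate, effervesces with carbonate, density above water, soluble in ether (predicts density below water, not density above water)
(F) compound zeta — positive Tollens' ✓; gives precipitate with silver nitrate ✓; effervesces with carbonate ✗; reacts with sodium ✓; density above water ✓; soluble in ether ✓
(G) compound theta — positive Tollens' ✗; gives precipitate with silver nitrate ✓; effervesces with carbonate ✗; reacts with sodium ✓; density above water ✗; soluble in ether ✗
No candidate is consistent with all observations.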